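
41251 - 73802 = - 32551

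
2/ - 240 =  - 1 + 119/120=- 0.01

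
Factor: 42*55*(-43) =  - 2^1 * 3^1 * 5^1*7^1 * 11^1*43^1  =  - 99330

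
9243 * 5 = 46215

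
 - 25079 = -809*31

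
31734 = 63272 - 31538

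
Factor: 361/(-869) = - 11^( - 1 ) * 19^2*79^( -1)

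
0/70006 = 0 = 0.00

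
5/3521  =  5/3521  =  0.00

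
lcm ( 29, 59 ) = 1711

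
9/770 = 9/770 = 0.01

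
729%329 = 71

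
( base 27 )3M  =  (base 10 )103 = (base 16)67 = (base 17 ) 61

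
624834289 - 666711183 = -41876894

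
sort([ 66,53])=[ 53,66]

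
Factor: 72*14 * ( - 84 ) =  - 84672 =-2^6* 3^3*7^2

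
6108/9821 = 6108/9821= 0.62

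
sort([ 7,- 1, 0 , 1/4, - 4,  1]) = [ - 4,- 1 , 0,1/4,1,7]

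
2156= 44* 49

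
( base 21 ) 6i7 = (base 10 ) 3031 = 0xBD7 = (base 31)34o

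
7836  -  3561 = 4275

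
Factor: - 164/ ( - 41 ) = 4=2^2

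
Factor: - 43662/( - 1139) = 2^1*3^1*17^ ( - 1)*19^1*67^( - 1)*383^1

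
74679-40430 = 34249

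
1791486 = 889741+901745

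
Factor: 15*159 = 2385 = 3^2*  5^1*53^1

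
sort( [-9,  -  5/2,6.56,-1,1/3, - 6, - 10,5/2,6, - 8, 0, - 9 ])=[-10,  -  9,-9,-8,  -  6, - 5/2,-1, 0, 1/3, 5/2,6, 6.56]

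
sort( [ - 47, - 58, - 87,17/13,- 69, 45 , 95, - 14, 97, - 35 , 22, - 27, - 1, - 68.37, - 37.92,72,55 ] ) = [ - 87, - 69, - 68.37,-58, - 47, - 37.92, - 35,-27, - 14, - 1, 17/13, 22 , 45,55,72,95, 97 ] 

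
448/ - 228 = -2+2/57 =-  1.96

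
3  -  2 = 1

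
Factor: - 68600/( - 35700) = 2^1*3^( - 1)*7^2*17^( - 1) = 98/51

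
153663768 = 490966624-337302856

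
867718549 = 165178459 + 702540090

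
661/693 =661/693 = 0.95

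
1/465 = 1/465 =0.00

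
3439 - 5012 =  - 1573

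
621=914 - 293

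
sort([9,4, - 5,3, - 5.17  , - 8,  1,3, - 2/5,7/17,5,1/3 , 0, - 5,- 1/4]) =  [ - 8, - 5.17, - 5, - 5, - 2/5 , - 1/4 , 0  ,  1/3,  7/17,1,3, 3 , 4 , 5,9 ] 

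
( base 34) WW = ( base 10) 1120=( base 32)130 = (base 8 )2140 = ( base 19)31I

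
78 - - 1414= 1492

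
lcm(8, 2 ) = 8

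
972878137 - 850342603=122535534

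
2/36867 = 2/36867 = 0.00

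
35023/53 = 660+43/53 = 660.81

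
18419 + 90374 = 108793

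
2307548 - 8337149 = - 6029601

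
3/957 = 1/319   =  0.00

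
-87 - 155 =-242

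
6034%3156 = 2878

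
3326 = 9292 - 5966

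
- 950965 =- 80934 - 870031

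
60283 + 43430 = 103713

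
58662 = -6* ( - 9777) 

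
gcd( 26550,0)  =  26550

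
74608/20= 3730 + 2/5 = 3730.40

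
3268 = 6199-2931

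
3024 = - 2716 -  - 5740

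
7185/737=7185/737 = 9.75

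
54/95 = 54/95 = 0.57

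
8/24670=4/12335 = 0.00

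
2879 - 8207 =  - 5328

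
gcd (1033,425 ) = 1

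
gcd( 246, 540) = 6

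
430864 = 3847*112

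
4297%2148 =1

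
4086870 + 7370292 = 11457162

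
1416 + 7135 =8551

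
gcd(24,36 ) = 12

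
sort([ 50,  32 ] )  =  [32, 50 ]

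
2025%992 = 41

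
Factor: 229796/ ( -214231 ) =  - 812/757 = -2^2* 7^1*29^1*757^ ( - 1 )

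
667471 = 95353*7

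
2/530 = 1/265= 0.00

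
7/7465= 7/7465 = 0.00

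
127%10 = 7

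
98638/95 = 98638/95=1038.29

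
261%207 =54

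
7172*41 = 294052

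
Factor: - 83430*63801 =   -  5322917430 = - 2^1*3^7*5^1  *  17^1* 103^1*139^1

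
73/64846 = 73/64846  =  0.00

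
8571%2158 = 2097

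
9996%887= 239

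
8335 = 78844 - 70509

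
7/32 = 7/32=0.22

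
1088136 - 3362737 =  -2274601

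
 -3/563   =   - 1 + 560/563 = - 0.01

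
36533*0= 0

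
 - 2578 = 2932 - 5510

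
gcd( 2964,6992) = 76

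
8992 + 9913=18905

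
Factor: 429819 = 3^1*13^1*  103^1*107^1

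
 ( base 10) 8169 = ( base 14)2d97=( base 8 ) 17751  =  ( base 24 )E49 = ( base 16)1fe9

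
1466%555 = 356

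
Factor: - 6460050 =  - 2^1 * 3^1*5^2*43067^1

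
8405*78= 655590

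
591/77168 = 591/77168  =  0.01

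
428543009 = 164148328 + 264394681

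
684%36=0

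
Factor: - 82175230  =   - 2^1  *5^1 * 8217523^1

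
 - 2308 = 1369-3677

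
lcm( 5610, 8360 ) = 426360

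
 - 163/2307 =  - 163/2307= - 0.07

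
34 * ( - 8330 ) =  - 283220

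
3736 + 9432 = 13168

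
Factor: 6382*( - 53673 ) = -2^1*  3^1*3191^1*17891^1 =- 342541086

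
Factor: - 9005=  - 5^1 * 1801^1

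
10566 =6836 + 3730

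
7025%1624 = 529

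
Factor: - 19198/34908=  - 2^( - 1 )*3^( - 1)*29^1*331^1 *2909^( - 1)=- 9599/17454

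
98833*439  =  43387687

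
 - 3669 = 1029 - 4698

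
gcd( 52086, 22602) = 6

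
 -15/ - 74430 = 1/4962= 0.00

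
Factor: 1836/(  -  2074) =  -54/61 = -2^1*3^3*61^( - 1 )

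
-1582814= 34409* ( - 46 )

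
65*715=46475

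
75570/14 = 5397 + 6/7 = 5397.86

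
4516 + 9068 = 13584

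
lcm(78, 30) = 390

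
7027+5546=12573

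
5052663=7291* 693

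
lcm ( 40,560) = 560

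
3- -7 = 10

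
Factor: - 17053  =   - 17053^1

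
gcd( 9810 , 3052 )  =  218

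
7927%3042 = 1843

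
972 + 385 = 1357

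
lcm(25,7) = 175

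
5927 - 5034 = 893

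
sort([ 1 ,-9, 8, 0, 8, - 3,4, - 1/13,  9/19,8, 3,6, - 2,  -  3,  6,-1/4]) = [- 9,-3, - 3, - 2,-1/4, - 1/13, 0,9/19,  1,  3,4, 6,6,  8,8,8]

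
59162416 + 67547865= 126710281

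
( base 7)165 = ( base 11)88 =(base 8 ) 140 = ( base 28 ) 3c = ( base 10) 96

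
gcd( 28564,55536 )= 4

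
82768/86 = 962 + 18/43 = 962.42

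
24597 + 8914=33511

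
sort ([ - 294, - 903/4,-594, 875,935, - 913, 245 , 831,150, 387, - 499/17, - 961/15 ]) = [ - 913 , - 594, - 294, - 903/4,-961/15, - 499/17, 150 , 245, 387,831, 875,935 ]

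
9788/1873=5 + 423/1873 =5.23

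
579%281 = 17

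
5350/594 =9 + 2/297 = 9.01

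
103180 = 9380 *11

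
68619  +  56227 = 124846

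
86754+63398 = 150152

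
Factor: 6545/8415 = 7/9= 3^ (- 2)*7^1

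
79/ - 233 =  - 1 + 154/233 = - 0.34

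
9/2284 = 9/2284 = 0.00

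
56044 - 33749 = 22295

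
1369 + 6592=7961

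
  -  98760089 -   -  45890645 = - 52869444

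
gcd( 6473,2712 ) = 1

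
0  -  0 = 0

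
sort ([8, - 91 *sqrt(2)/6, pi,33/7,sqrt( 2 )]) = [ - 91*sqrt( 2 )/6,sqrt(2 ),pi,33/7 , 8 ] 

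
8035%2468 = 631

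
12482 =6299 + 6183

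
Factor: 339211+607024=5^1*97^1*1951^1 = 946235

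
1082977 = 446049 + 636928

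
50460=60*841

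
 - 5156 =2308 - 7464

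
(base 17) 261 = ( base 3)221020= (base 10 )681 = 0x2A9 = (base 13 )405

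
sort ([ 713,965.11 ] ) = [ 713,  965.11 ]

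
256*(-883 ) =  - 226048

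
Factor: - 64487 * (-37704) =2^3*3^1*  59^1*1093^1*1571^1 = 2431417848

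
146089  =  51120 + 94969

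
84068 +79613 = 163681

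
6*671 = 4026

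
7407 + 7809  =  15216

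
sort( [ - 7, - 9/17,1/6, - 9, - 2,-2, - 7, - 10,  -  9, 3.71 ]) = [ - 10 , - 9, - 9, - 7, - 7, - 2,  -  2, - 9/17,1/6,3.71] 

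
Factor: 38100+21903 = 3^2*59^1 * 113^1 = 60003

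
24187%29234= 24187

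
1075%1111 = 1075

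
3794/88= 1897/44 = 43.11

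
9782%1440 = 1142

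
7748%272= 132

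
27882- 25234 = 2648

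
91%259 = 91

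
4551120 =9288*490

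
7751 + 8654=16405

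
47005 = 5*9401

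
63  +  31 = 94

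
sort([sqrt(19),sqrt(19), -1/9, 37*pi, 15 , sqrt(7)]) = [ - 1/9, sqrt(7 ) , sqrt( 19 ), sqrt( 19), 15, 37 * pi]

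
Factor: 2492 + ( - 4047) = - 1555 = - 5^1* 311^1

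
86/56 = 43/28 = 1.54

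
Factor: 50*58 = 2900= 2^2*5^2*29^1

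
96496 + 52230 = 148726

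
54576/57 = 18192/19 = 957.47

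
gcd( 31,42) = 1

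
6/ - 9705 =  -2/3235 = - 0.00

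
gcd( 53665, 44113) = 1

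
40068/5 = 40068/5 = 8013.60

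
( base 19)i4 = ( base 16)15A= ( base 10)346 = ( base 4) 11122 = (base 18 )114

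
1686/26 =64 + 11/13 =64.85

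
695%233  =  229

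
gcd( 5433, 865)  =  1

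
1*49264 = 49264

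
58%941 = 58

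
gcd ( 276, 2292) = 12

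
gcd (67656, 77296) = 8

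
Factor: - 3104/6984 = -2^2*3^( - 2) = - 4/9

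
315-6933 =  - 6618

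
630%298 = 34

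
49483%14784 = 5131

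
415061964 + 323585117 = 738647081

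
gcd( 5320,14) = 14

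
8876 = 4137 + 4739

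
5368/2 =2684 =2684.00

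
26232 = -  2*( - 13116)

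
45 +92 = 137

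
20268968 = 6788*2986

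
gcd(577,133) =1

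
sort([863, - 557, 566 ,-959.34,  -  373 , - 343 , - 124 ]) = [ - 959.34,  -  557, - 373, - 343,  -  124,566,  863 ]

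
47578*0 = 0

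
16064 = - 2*( - 8032)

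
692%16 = 4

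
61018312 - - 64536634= 125554946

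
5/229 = 5/229 = 0.02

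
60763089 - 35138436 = 25624653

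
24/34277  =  24/34277 = 0.00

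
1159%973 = 186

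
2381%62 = 25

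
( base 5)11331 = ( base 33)PG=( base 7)2311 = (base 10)841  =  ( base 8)1511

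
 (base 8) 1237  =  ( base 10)671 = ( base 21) 1ak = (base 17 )258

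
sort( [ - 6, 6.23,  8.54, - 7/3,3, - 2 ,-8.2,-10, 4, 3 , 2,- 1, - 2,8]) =[ - 10, - 8.2, - 6,  -  7/3, - 2, - 2 , - 1, 2, 3, 3,4,6.23,8,8.54 ] 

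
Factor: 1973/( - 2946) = -2^( - 1)*3^( - 1 )*491^( - 1)*1973^1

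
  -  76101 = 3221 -79322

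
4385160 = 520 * 8433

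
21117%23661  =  21117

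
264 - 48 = 216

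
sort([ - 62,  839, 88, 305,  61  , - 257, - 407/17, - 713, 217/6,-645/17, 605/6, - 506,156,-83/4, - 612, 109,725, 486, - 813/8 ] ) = [- 713,  -  612, - 506, -257,-813/8,-62,-645/17, - 407/17, - 83/4, 217/6, 61, 88, 605/6 , 109,156,  305, 486, 725,  839 ] 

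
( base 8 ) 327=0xd7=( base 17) cb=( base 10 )215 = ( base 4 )3113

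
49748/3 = 49748/3 = 16582.67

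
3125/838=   3 + 611/838  =  3.73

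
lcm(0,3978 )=0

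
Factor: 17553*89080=1563621240 =2^3*3^1*5^1*17^1*131^1*5851^1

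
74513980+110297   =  74624277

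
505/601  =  505/601 = 0.84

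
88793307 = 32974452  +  55818855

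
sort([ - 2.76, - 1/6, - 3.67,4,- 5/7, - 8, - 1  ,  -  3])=[- 8,-3.67,  -  3, - 2.76, - 1,-5/7, - 1/6,4]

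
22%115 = 22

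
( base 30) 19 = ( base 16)27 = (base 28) 1b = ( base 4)213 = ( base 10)39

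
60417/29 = 60417/29=2083.34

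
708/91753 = 708/91753 =0.01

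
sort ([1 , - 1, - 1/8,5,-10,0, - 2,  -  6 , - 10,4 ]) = [ - 10,-10,  -  6, - 2 ,-1,  -  1/8,0,1, 4,5]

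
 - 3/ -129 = 1/43 = 0.02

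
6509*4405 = 28672145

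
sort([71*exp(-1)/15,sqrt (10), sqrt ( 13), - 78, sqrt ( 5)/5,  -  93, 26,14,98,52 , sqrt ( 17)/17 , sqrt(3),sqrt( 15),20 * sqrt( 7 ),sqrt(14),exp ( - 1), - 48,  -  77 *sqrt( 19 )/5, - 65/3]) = [ - 93, -78, - 77*sqrt(19 )/5, - 48, - 65/3,sqrt( 17 ) /17 , exp( - 1),sqrt(5)/5,sqrt(3),  71*exp(-1 ) /15,sqrt(10) , sqrt( 13),sqrt( 14 ),sqrt( 15 ), 14,26,52,20*sqrt ( 7 ) , 98]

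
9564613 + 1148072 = 10712685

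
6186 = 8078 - 1892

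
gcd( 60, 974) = 2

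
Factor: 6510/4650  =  7/5 = 5^( - 1 )*7^1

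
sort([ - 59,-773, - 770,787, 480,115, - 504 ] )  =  [ - 773, - 770, - 504,  -  59 , 115, 480, 787 ] 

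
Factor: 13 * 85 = 1105=5^1*13^1* 17^1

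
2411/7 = 2411/7 = 344.43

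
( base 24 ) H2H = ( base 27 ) DE2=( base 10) 9857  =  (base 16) 2681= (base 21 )1178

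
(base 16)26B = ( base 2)1001101011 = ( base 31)ju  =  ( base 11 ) 513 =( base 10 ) 619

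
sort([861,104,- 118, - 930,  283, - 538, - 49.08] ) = [ - 930,  -  538, - 118,  -  49.08,104,283,861]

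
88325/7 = 12617 +6/7 = 12617.86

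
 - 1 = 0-1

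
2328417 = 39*59703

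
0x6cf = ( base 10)1743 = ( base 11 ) 1345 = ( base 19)4FE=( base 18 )56F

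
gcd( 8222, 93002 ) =2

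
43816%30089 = 13727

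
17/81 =17/81=   0.21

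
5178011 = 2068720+3109291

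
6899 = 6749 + 150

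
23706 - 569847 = - 546141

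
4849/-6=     -  809 + 5/6 = -808.17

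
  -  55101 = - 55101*1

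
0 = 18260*0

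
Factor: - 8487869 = -13^1*652913^1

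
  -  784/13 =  - 784/13 = - 60.31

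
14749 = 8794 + 5955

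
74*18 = 1332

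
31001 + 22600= 53601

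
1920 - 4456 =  - 2536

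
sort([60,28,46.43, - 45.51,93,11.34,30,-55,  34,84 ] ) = [ - 55,-45.51,11.34 , 28,30,34, 46.43, 60,84 , 93]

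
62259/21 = 20753/7 = 2964.71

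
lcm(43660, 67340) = 3973060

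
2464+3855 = 6319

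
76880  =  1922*40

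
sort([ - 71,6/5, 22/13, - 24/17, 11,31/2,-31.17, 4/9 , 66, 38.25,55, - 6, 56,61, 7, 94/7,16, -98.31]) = [ - 98.31, - 71 , - 31.17,-6,  -  24/17,4/9,6/5, 22/13, 7, 11, 94/7,31/2,16, 38.25,55, 56,  61  ,  66] 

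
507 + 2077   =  2584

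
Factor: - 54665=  - 5^1 *13^1*29^2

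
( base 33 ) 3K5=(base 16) f5c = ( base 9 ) 5348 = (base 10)3932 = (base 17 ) da5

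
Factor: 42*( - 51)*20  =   -42840 = - 2^3 * 3^2*5^1 * 7^1 * 17^1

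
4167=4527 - 360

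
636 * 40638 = 25845768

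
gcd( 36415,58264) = 7283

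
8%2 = 0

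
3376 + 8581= 11957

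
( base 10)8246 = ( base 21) IEE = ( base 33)7IT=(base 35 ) 6PL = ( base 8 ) 20066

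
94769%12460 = 7549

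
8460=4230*2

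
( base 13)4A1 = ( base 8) 1447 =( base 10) 807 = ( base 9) 1086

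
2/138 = 1/69 = 0.01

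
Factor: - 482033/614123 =-23^(-1 )*26701^( - 1) * 482033^1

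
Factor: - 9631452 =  - 2^2*3^1 * 17^1*31^1 * 1523^1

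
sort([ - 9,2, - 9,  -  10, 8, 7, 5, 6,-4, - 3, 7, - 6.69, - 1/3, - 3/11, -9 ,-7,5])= [ - 10, - 9, - 9, - 9, - 7 , - 6.69, - 4, - 3, - 1/3, - 3/11, 2, 5  ,  5, 6, 7,7,8]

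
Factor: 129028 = 2^2*32257^1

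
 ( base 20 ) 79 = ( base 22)6H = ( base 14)A9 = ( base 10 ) 149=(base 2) 10010101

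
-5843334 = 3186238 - 9029572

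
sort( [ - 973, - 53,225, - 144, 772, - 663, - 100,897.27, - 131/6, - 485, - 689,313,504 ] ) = [ - 973, - 689,- 663,-485, - 144, - 100, - 53, - 131/6,225,313 , 504,772, 897.27]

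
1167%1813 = 1167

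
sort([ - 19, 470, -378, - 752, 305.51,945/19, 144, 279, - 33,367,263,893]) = [  -  752, - 378, - 33, - 19, 945/19,144,263,279, 305.51, 367,470, 893]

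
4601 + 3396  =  7997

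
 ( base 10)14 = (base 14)10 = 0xe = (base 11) 13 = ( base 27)E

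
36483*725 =26450175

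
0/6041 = 0 = 0.00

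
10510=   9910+600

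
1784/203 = 1784/203 = 8.79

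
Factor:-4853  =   - 23^1*211^1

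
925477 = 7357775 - 6432298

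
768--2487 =3255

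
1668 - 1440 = 228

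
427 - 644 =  - 217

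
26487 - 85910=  - 59423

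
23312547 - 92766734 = - 69454187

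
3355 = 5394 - 2039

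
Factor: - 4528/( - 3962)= 8/7=   2^3*7^( - 1)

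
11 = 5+6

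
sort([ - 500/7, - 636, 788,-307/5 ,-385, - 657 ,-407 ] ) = [ - 657,  -  636,-407, - 385, - 500/7, - 307/5,788]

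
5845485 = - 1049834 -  - 6895319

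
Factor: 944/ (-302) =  - 2^3*59^1*151^(  -  1)  =  - 472/151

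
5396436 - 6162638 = - 766202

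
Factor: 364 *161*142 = 2^3*7^2  *13^1*23^1*71^1 = 8321768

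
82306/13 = 6331 + 3/13=6331.23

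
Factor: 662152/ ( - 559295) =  - 2^3*5^( - 1)* 11^( - 1 ) * 37^1*2237^1*10169^ ( - 1 ) 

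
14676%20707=14676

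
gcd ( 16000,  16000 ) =16000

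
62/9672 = 1/156 = 0.01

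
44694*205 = 9162270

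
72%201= 72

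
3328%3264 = 64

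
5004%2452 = 100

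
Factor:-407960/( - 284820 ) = 2^1*3^( - 1)* 7^1*31^1*101^( - 1 ) = 434/303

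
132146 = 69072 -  - 63074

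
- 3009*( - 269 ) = 809421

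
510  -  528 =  - 18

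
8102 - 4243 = 3859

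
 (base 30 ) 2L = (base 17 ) 4D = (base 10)81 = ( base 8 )121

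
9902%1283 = 921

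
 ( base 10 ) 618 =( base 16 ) 26A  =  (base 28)m2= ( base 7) 1542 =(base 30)KI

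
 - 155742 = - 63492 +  - 92250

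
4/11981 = 4/11981 = 0.00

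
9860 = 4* 2465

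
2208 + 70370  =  72578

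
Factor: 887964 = 2^2*3^1*7^1  *11^1*31^2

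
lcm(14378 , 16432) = 115024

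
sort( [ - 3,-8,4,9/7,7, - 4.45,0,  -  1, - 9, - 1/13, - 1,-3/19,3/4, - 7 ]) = [ - 9,  -  8, - 7, - 4.45, - 3, - 1, - 1, - 3/19 , - 1/13,0, 3/4,9/7, 4, 7] 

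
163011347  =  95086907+67924440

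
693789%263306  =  167177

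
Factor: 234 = 2^1 * 3^2 * 13^1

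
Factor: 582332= 2^2*197^1*739^1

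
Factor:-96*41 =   -  3936 = - 2^5*3^1*41^1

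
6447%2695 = 1057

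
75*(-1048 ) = -78600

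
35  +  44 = 79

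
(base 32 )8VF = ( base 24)fn7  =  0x23EF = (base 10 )9199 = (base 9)13551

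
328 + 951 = 1279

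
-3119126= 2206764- 5325890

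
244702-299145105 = -298900403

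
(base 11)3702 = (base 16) 12ea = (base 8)11352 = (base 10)4842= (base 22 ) a02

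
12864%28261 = 12864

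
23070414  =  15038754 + 8031660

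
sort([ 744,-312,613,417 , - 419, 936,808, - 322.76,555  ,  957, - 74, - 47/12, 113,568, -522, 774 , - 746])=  [ - 746, - 522, - 419, - 322.76, - 312 , - 74, -47/12, 113, 417,555,  568, 613,744,774, 808,936,957] 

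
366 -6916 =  - 6550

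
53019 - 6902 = 46117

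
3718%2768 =950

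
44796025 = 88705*505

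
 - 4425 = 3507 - 7932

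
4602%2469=2133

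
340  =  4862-4522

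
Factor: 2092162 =2^1*1046081^1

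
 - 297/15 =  - 99/5  =  - 19.80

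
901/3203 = 901/3203 = 0.28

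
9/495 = 1/55 = 0.02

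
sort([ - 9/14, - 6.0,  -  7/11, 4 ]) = [ - 6.0,-9/14, - 7/11,4] 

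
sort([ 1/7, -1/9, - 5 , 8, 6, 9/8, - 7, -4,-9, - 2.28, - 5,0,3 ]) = [ - 9 , - 7,- 5, - 5, - 4, - 2.28,-1/9,0,1/7,9/8 , 3, 6, 8]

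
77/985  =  77/985 =0.08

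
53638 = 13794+39844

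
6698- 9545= - 2847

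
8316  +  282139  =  290455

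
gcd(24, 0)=24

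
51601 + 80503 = 132104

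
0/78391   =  0 = 0.00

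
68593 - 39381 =29212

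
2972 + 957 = 3929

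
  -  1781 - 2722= - 4503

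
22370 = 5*4474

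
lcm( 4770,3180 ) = 9540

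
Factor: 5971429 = 5971429^1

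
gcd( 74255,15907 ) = 1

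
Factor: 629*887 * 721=7^1*17^1*37^1 * 103^1*887^1 = 402262483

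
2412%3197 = 2412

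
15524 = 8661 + 6863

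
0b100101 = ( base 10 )37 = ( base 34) 13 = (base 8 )45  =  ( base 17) 23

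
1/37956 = 1/37956= 0.00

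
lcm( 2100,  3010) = 90300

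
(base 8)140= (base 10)96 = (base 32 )30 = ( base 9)116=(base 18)56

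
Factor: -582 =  - 2^1*3^1*97^1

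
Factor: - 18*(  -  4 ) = 2^3*3^2 = 72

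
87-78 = 9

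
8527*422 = 3598394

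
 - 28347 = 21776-50123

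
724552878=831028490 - 106475612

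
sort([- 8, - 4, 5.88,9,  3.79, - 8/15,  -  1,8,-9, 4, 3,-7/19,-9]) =[-9,-9,-8, - 4,-1,-8/15, - 7/19,3,3.79,4,  5.88,8,  9]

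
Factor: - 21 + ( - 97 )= - 118 = - 2^1*59^1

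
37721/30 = 37721/30 =1257.37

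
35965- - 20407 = 56372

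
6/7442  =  3/3721=0.00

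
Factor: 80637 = 3^1*26879^1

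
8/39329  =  8/39329  =  0.00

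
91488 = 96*953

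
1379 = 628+751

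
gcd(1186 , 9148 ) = 2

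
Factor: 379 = 379^1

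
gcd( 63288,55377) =7911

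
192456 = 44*4374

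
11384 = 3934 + 7450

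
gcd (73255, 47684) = 91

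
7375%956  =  683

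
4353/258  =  1451/86=16.87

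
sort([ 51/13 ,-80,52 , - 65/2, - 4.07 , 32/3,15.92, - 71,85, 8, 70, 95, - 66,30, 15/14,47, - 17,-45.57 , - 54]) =[ - 80 , - 71, - 66, - 54, - 45.57, - 65/2, - 17 ,-4.07,15/14, 51/13,8 , 32/3, 15.92,30,47,52,70,85, 95] 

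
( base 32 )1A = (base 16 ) 2A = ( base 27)1F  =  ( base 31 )1b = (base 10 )42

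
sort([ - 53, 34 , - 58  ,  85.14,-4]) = [ - 58, - 53, - 4, 34, 85.14]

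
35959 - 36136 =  - 177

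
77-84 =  - 7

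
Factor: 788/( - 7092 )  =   - 3^(  -  2 ) =- 1/9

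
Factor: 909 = 3^2*101^1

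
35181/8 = 4397 + 5/8= 4397.62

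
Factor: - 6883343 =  -6883343^1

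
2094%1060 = 1034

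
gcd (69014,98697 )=1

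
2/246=1/123=0.01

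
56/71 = 56/71 = 0.79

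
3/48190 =3/48190 = 0.00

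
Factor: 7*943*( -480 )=- 3168480  =  - 2^5*3^1*5^1*7^1*23^1*41^1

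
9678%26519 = 9678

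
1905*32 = 60960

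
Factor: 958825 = 5^2*7^1 * 5479^1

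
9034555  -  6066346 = 2968209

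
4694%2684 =2010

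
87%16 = 7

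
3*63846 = 191538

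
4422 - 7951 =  - 3529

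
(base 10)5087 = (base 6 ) 35315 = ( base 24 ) 8JN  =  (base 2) 1001111011111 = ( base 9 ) 6872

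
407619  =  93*4383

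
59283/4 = 14820 + 3/4 =14820.75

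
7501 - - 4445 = 11946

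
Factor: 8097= 3^1 * 2699^1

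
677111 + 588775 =1265886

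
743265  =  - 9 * ( - 82585)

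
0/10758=0 = 0.00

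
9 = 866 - 857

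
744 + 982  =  1726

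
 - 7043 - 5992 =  - 13035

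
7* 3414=23898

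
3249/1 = 3249 =3249.00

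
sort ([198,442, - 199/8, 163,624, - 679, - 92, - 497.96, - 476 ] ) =[ - 679, - 497.96, - 476 , - 92, - 199/8,163,198, 442,624 ] 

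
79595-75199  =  4396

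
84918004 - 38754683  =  46163321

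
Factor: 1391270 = 2^1*5^1*23^2* 263^1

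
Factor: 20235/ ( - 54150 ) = -2^(-1 )*5^( - 1)*19^( - 1)*71^1 = -71/190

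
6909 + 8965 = 15874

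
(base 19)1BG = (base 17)208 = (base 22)14e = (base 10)586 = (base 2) 1001001010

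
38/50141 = 2/2639 = 0.00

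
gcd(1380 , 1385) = 5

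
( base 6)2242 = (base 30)hk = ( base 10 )530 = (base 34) fk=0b1000010010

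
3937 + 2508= 6445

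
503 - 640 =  - 137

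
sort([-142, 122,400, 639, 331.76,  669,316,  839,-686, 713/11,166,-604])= [ - 686, - 604, - 142, 713/11,122,  166, 316 , 331.76,400,639, 669, 839 ]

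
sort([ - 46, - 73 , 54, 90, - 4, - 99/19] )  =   [ - 73,-46, - 99/19,-4, 54,90]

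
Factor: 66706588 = 2^2*13^1*43^1* 29833^1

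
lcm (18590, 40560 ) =446160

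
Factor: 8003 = 53^1*151^1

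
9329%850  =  829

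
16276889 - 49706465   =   - 33429576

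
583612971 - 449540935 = 134072036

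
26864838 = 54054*497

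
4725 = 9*525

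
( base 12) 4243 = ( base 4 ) 1301103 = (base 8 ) 16123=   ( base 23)DG6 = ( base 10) 7251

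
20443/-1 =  - 20443/1 =- 20443.00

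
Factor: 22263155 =5^1*19^1*29^1 * 8081^1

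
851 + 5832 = 6683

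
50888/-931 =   -  55 + 317/931 = -54.66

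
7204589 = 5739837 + 1464752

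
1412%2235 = 1412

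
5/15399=5/15399  =  0.00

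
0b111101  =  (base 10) 61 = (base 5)221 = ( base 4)331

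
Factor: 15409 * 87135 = 3^1 *5^1*19^1*37^1*157^1*811^1= 1342663215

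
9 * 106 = 954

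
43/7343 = 43/7343 = 0.01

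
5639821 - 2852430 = 2787391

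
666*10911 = 7266726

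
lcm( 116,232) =232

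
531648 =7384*72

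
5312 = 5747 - 435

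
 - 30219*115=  - 3475185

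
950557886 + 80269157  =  1030827043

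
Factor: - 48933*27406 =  - 1341057798=- 2^1*3^2*71^1*193^1*5437^1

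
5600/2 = 2800 = 2800.00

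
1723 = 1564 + 159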